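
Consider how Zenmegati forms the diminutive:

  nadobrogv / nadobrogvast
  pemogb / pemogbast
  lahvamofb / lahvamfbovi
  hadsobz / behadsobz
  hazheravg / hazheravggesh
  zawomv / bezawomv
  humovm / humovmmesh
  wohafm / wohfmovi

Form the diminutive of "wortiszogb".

nadobrogv and zawomv both end in -v yet inflect differently (nadobrogvast, bezawomv), so the final letter is not what conditions the rule; the second-to-last letter is.
"wortiszogb" has second-to-last letter 'g'. The stems whose second-to-last letter is 'g' (nadobrogv → nadobrogvast, pemogb → pemogbast) add -ast.
So wortiszogb → wortiszogbast.

wortiszogbast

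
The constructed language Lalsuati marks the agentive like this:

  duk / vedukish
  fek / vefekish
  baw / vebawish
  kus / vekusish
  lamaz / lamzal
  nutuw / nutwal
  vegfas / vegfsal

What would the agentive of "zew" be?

vezewish

baw and nutuw both end in -w yet inflect differently (vebawish, nutwal), so the final letter is not what conditions the rule; the number of vowels is.
"zew" has 1 vowel. The stems with 1 vowel (duk → vedukish, fek → vefekish, baw → vebawish) add ve- … -ish around the stem.
The other pattern: stems with 2 vowels delete the last vowel and add -al.
So zew → vezewish.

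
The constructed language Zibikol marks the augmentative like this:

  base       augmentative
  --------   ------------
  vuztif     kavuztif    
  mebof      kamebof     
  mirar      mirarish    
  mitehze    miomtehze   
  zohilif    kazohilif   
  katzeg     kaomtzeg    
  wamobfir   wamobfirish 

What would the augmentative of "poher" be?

poherish

vuztif and wamobfir both have last vowel 'i' yet inflect differently (kavuztif, wamobfirish), so the last vowel is not what conditions the rule; the final letter is.
"poher" ends in -r. The stems ending in -r (wamobfir → wamobfirish, mirar → mirarish) add -ish.
The other patterns: stems ending in -f add the prefix ka-; stems ending in -e or -g insert -om- after the first vowel.
So poher → poherish.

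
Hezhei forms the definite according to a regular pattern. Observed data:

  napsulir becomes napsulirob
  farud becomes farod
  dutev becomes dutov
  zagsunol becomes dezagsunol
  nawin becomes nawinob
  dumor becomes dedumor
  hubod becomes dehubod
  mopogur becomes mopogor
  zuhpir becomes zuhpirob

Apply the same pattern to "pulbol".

"pulbol" has last vowel 'o'. The stems whose last vowel is 'o' (zagsunol → dezagsunol, dumor → dedumor, hubod → dehubod) add the prefix de-.
The other patterns: stems whose last vowel is 'i' add -ob; stems whose last vowel is 'e' or 'u' change the last vowel to 'o'.
So pulbol → depulbol.

depulbol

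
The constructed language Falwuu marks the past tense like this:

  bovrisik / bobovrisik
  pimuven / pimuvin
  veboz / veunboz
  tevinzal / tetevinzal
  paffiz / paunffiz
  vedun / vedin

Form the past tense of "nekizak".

nenekizak

paffiz and bovrisik both have last vowel 'i' yet inflect differently (paunffiz, bobovrisik), so the last vowel is not what conditions the rule; the final letter is.
"nekizak" ends in -k. The one such stem in the data (bovrisik → bobovrisik) repeats the first consonant+vowel as a prefix (as does tevinzal), so the same rule applies.
The other patterns: stems ending in -z insert -un- after the first vowel; stems ending in -n change the last vowel to 'i'.
So nekizak → nenekizak.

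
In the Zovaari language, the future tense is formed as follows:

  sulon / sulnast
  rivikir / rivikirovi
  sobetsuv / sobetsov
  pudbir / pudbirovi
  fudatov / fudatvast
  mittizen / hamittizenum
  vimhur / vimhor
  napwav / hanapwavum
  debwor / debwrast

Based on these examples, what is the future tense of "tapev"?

hatapevum

sobetsuv and fudatov both end in -v yet inflect differently (sobetsov, fudatvast), so the final letter is not what conditions the rule; the last vowel is.
"tapev" has last vowel 'e'. The one such stem in the data (mittizen → hamittizenum) adds ha- … -um around the stem, so the same rule applies.
So tapev → hatapevum.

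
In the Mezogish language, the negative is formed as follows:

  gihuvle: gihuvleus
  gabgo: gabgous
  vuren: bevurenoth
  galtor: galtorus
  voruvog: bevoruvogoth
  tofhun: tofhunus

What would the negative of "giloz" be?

vuren and tofhun both end in -n yet inflect differently (bevurenoth, tofhunus), so the final letter is not what conditions the rule; the first letter is.
"giloz" begins with g-. The stems beginning with g- (galtor → galtorus, gihuvle → gihuvleus, gabgo → gabgous) add -us.
The other pattern: stems beginning with v- add be- … -oth around the stem.
So giloz → gilozus.

gilozus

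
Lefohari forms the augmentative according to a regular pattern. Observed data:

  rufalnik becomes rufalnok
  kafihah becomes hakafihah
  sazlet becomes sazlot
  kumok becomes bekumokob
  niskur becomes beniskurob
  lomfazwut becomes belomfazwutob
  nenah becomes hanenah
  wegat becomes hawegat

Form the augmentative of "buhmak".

habuhmak

sazlet and wegat both end in -t yet inflect differently (sazlot, hawegat), so the final letter is not what conditions the rule; the last vowel is.
"buhmak" has last vowel 'a'. The stems whose last vowel is 'a' (kafihah → hakafihah, nenah → hanenah, wegat → hawegat) add the prefix ha-.
The other patterns: stems whose last vowel is 'e' or 'i' change the last vowel to 'o'; stems whose last vowel is 'o' or 'u' add be- … -ob around the stem.
So buhmak → habuhmak.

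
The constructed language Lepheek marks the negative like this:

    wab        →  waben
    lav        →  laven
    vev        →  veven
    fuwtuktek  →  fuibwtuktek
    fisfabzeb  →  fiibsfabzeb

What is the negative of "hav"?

fisfabzeb and wab both end in -b yet inflect differently (fiibsfabzeb, waben), so the final letter is not what conditions the rule; the number of vowels is.
"hav" has 1 vowel. The stems with 1 vowel (wab → waben, lav → laven, vev → veven) add -en.
The other pattern: stems with 3 vowels insert -ib- after the first vowel.
So hav → haven.

haven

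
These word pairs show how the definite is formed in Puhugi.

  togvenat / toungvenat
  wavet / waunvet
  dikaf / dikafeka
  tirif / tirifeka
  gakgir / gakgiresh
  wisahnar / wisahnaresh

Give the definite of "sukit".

suunkit

togvenat and dikaf both have last vowel 'a' yet inflect differently (toungvenat, dikafeka), so the last vowel is not what conditions the rule; the final letter is.
"sukit" ends in -t. The stems ending in -t (togvenat → toungvenat, wavet → waunvet) insert -un- after the first vowel.
So sukit → suunkit.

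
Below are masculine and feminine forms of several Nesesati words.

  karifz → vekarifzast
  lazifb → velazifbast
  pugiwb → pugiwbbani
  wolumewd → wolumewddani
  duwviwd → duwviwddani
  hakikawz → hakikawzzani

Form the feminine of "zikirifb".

lazifb and pugiwb both end in -b yet inflect differently (velazifbast, pugiwbbani), so the final letter is not what conditions the rule; the second-to-last letter is.
"zikirifb" has second-to-last letter 'f'. The stems whose second-to-last letter is 'f' (karifz → vekarifzast, lazifb → velazifbast) add ve- … -ast around the stem.
The other pattern: stems whose second-to-last letter is 'w' double the final consonant and add -ani.
So zikirifb → vezikirifbast.

vezikirifbast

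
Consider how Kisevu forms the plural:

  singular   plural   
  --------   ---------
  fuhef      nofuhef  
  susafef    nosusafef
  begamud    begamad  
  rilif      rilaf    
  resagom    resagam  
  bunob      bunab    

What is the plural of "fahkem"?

fuhef and rilif both end in -f yet inflect differently (nofuhef, rilaf), so the final letter is not what conditions the rule; the last vowel is.
"fahkem" has last vowel 'e'. The stems whose last vowel is 'e' (fuhef → nofuhef, susafef → nosusafef) add the prefix no-.
So fahkem → nofahkem.

nofahkem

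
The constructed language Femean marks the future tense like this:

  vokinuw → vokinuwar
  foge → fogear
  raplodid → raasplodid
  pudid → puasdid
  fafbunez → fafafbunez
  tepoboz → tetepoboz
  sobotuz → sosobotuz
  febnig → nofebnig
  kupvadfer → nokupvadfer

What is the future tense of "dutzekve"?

"dutzekve" ends in -e. The one such stem in the data (foge → fogear) adds -ar, so the same rule applies.
So dutzekve → dutzekvear.

dutzekvear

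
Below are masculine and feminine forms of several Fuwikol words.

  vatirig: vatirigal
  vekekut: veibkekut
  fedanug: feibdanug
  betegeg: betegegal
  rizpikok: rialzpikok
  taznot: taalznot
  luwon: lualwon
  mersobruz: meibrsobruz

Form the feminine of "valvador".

vaallvador

taznot and vekekut both end in -t yet inflect differently (taalznot, veibkekut), so the final letter is not what conditions the rule; the last vowel is.
"valvador" has last vowel 'o'. The stems whose last vowel is 'o' (luwon → lualwon, taznot → taalznot, rizpikok → rialzpikok) insert -al- after the first vowel.
The other patterns: stems whose last vowel is 'u' insert -ib- after the first vowel; stems whose last vowel is 'e' or 'i' add -al.
So valvador → vaallvador.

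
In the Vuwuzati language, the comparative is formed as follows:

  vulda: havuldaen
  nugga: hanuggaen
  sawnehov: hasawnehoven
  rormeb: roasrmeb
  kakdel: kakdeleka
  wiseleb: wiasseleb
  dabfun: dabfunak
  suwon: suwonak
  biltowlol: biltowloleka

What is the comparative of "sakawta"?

hasakawtaen

"sakawta" ends in -a. The stems ending in -a (vulda → havuldaen, nugga → hanuggaen) add ha- … -en around the stem.
So sakawta → hasakawtaen.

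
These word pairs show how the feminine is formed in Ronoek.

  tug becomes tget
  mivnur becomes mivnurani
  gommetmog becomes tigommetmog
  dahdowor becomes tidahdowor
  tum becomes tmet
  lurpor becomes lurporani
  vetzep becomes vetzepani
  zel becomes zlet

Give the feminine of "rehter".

mivnur and dahdowor both end in -r yet inflect differently (mivnurani, tidahdowor), so the final letter is not what conditions the rule; the number of vowels is.
"rehter" has 2 vowels. The stems with 2 vowels (mivnur → mivnurani, lurpor → lurporani, vetzep → vetzepani) add -ani.
The other patterns: stems with 1 vowel delete the last vowel and add -et; stems with 3 vowels add the prefix ti-.
So rehter → rehterani.

rehterani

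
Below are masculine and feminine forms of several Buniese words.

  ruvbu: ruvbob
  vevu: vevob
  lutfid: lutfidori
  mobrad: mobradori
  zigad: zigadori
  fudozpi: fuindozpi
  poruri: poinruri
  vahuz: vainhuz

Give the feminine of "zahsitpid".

lutfid and fudozpi both have last vowel 'i' yet inflect differently (lutfidori, fuindozpi), so the last vowel is not what conditions the rule; the final letter is.
"zahsitpid" ends in -d. The stems ending in -d (lutfid → lutfidori, mobrad → mobradori, zigad → zigadori) add -ori.
The other patterns: stems ending in -u drop the final letter and add -ob; stems ending in -i or -z insert -in- after the first vowel.
So zahsitpid → zahsitpidori.

zahsitpidori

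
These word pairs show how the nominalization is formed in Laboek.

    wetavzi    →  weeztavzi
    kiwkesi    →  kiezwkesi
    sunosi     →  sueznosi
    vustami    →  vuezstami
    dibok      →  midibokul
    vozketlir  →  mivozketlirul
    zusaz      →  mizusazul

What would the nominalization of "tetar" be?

mitetarul

wetavzi and vozketlir both have last vowel 'i' yet inflect differently (weeztavzi, mivozketlirul), so the last vowel is not what conditions the rule; the final letter is.
"tetar" ends in -r. The one such stem in the data (vozketlir → mivozketlirul) adds mi- … -ul around the stem, so the same rule applies.
So tetar → mitetarul.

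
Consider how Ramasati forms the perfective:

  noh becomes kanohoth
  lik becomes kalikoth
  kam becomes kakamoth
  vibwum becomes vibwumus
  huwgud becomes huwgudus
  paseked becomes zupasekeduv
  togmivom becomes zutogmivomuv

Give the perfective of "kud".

kam and vibwum both end in -m yet inflect differently (kakamoth, vibwumus), so the final letter is not what conditions the rule; the number of vowels is.
"kud" has 1 vowel. The stems with 1 vowel (noh → kanohoth, lik → kalikoth, kam → kakamoth) add ka- … -oth around the stem.
The other patterns: stems with 2 vowels add -us; stems with 3 vowels add zu- … -uv around the stem.
So kud → kakudoth.

kakudoth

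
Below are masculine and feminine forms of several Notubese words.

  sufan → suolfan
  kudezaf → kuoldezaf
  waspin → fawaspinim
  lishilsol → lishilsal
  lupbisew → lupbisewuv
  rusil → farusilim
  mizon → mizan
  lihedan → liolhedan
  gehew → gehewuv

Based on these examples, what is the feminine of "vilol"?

mizon and waspin both end in -n yet inflect differently (mizan, fawaspinim), so the final letter is not what conditions the rule; the last vowel is.
"vilol" has last vowel 'o'. The stems whose last vowel is 'o' (mizon → mizan, lishilsol → lishilsal) change the last vowel to 'a'.
The other patterns: stems whose last vowel is 'i' add fa- … -im around the stem; stems whose last vowel is 'a' insert -ol- after the first vowel; stems whose last vowel is 'e' add -uv.
So vilol → vilal.

vilal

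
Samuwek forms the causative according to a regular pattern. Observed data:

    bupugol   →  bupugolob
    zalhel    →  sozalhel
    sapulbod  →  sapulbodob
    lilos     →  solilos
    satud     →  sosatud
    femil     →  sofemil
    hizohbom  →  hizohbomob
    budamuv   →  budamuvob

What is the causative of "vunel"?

sovunel

sapulbod and satud both end in -d yet inflect differently (sapulbodob, sosatud), so the final letter is not what conditions the rule; the number of vowels is.
"vunel" has 2 vowels. The stems with 2 vowels (satud → sosatud, femil → sofemil, zalhel → sozalhel) add the prefix so-.
So vunel → sovunel.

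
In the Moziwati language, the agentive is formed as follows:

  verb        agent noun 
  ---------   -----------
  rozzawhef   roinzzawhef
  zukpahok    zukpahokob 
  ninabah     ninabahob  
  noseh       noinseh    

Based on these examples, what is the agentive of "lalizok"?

noseh and ninabah both end in -h yet inflect differently (noinseh, ninabahob), so the final letter is not what conditions the rule; the last vowel is.
"lalizok" has last vowel 'o'. The one such stem in the data (zukpahok → zukpahokob) adds -ob, so the same rule applies.
The other pattern: stems whose last vowel is 'e' insert -in- after the first vowel.
So lalizok → lalizokob.

lalizokob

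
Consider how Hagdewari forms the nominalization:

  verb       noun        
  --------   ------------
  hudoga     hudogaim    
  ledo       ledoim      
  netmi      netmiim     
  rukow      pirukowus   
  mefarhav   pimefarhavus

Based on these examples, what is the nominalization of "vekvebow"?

"vekvebow" ends in a consonant. The stems ending in a consonant (rukow → pirukowus, mefarhav → pimefarhavus) add pi- … -us around the stem.
The other pattern: stems ending in a vowel add -im.
So vekvebow → pivekvebowus.

pivekvebowus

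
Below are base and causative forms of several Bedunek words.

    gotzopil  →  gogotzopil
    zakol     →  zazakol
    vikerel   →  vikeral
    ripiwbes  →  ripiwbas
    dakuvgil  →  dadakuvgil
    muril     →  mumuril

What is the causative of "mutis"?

mumutis

"mutis" has last vowel 'i'. The stems whose last vowel is 'i' (muril → mumuril, dakuvgil → dadakuvgil, gotzopil → gogotzopil) repeat the first consonant+vowel as a prefix.
The other pattern: stems whose last vowel is 'e' change the last vowel to 'a'.
So mutis → mumutis.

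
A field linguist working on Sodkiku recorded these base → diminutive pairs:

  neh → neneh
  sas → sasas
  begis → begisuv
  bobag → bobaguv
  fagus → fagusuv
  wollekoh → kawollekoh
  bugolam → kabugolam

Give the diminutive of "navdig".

sas and begis both end in -s yet inflect differently (sasas, begisuv), so the final letter is not what conditions the rule; the number of vowels is.
"navdig" has 2 vowels. The stems with 2 vowels (begis → begisuv, bobag → bobaguv, fagus → fagusuv) add -uv.
So navdig → navdiguv.

navdiguv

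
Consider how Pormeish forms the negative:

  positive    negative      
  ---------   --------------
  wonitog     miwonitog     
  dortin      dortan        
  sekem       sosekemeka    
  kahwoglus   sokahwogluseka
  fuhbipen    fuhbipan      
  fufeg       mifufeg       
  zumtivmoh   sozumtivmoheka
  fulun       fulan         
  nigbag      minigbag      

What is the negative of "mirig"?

fufeg and fuhbipen both have last vowel 'e' yet inflect differently (mifufeg, fuhbipan), so the last vowel is not what conditions the rule; the final letter is.
"mirig" ends in -g. The stems ending in -g (wonitog → miwonitog, nigbag → minigbag, fufeg → mifufeg) add the prefix mi-.
The other patterns: stems ending in -n change the last vowel to 'a'; stems ending in -h, -m or -s add so- … -eka around the stem.
So mirig → mimirig.

mimirig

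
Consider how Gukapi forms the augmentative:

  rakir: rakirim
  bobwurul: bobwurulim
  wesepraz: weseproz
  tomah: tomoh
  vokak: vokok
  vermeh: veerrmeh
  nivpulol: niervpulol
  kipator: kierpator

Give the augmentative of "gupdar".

"gupdar" has last vowel 'a'. The stems whose last vowel is 'a' (wesepraz → weseproz, tomah → tomoh, vokak → vokok) change the last vowel to 'o'.
So gupdar → gupdor.

gupdor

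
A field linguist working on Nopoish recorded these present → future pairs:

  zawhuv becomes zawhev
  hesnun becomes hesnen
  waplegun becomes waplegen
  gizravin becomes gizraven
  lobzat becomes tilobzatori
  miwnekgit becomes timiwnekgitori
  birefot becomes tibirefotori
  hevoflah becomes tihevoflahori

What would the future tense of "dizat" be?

gizravin and miwnekgit both have last vowel 'i' yet inflect differently (gizraven, timiwnekgitori), so the last vowel is not what conditions the rule; the final letter is.
"dizat" ends in -t. The stems ending in -t (lobzat → tilobzatori, miwnekgit → timiwnekgitori, birefot → tibirefotori) add ti- … -ori around the stem.
The other pattern: stems ending in -n or -v change the last vowel to 'e'.
So dizat → tidizatori.

tidizatori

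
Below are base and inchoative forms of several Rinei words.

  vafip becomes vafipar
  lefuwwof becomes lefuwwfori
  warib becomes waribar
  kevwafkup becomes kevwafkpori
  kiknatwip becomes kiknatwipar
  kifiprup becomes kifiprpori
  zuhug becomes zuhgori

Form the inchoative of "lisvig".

kiknatwip and kevwafkup both end in -p yet inflect differently (kiknatwipar, kevwafkpori), so the final letter is not what conditions the rule; the last vowel is.
"lisvig" has last vowel 'i'. The stems whose last vowel is 'i' (kiknatwip → kiknatwipar, vafip → vafipar, warib → waribar) add -ar.
The other pattern: stems whose last vowel is 'o' or 'u' delete the last vowel and add -ori.
So lisvig → lisvigar.

lisvigar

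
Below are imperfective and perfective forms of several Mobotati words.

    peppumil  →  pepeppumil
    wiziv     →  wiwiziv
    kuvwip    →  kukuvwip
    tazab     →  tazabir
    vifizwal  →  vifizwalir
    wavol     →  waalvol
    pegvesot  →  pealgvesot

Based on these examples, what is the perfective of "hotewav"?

peppumil and vifizwal both end in -l yet inflect differently (pepeppumil, vifizwalir), so the final letter is not what conditions the rule; the last vowel is.
"hotewav" has last vowel 'a'. The stems whose last vowel is 'a' (tazab → tazabir, vifizwal → vifizwalir) add -ir.
The other patterns: stems whose last vowel is 'i' repeat the first consonant+vowel as a prefix; stems whose last vowel is 'o' insert -al- after the first vowel.
So hotewav → hotewavir.

hotewavir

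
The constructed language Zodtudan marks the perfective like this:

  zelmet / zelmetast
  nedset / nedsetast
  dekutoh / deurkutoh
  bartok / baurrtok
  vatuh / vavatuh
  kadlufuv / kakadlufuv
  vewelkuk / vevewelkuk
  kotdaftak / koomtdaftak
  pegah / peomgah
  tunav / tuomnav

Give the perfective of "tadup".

tatadup

dekutoh and vatuh both end in -h yet inflect differently (deurkutoh, vavatuh), so the final letter is not what conditions the rule; the last vowel is.
"tadup" has last vowel 'u'. The stems whose last vowel is 'u' (vatuh → vavatuh, kadlufuv → kakadlufuv, vewelkuk → vevewelkuk) repeat the first consonant+vowel as a prefix.
So tadup → tatadup.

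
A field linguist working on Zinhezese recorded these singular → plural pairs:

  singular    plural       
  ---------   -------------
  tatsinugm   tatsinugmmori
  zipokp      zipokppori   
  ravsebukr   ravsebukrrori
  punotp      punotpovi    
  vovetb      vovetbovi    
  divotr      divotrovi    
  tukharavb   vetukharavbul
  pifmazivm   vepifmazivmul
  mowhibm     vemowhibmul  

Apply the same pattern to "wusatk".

zipokp and punotp both end in -p yet inflect differently (zipokppori, punotpovi), so the final letter is not what conditions the rule; the second-to-last letter is.
"wusatk" has second-to-last letter 't'. The stems whose second-to-last letter is 't' (punotp → punotpovi, vovetb → vovetbovi, divotr → divotrovi) add -ovi.
So wusatk → wusatkovi.

wusatkovi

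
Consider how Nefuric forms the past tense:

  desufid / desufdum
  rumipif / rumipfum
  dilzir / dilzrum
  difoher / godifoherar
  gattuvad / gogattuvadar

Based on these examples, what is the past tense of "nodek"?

dilzir and difoher both end in -r yet inflect differently (dilzrum, godifoherar), so the final letter is not what conditions the rule; the last vowel is.
"nodek" has last vowel 'e'. The one such stem in the data (difoher → godifoherar) adds go- … -ar around the stem, so the same rule applies.
So nodek → gonodekar.

gonodekar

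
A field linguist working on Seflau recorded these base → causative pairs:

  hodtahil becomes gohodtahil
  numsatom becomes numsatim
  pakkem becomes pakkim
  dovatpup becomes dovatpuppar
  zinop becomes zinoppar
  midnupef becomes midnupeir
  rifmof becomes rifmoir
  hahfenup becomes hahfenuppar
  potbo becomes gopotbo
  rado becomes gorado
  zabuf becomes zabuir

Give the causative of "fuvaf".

zinop and potbo both have last vowel 'o' yet inflect differently (zinoppar, gopotbo), so the last vowel is not what conditions the rule; the final letter is.
"fuvaf" ends in -f. The stems ending in -f (zabuf → zabuir, midnupef → midnupeir, rifmof → rifmoir) drop the final letter and add -ir.
The other patterns: stems ending in -p double the final consonant and add -ar; stems ending in -l or -o add the prefix go-; stems ending in -m change the last vowel to 'i'.
So fuvaf → fuvair.

fuvair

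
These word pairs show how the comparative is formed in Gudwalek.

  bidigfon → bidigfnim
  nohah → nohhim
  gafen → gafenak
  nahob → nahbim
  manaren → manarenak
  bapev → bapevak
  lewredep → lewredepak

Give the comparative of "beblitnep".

beblitnepak

gafen and bidigfon both end in -n yet inflect differently (gafenak, bidigfnim), so the final letter is not what conditions the rule; the last vowel is.
"beblitnep" has last vowel 'e'. The stems whose last vowel is 'e' (gafen → gafenak, lewredep → lewredepak, manaren → manarenak) add -ak.
So beblitnep → beblitnepak.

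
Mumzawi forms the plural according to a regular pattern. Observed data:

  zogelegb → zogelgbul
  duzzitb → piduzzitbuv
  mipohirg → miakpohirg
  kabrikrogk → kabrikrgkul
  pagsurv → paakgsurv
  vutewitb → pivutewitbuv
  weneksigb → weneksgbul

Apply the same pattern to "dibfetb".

"dibfetb" has second-to-last letter 't'. The stems whose second-to-last letter is 't' (vutewitb → pivutewitbuv, duzzitb → piduzzitbuv) add pi- … -uv around the stem.
The other patterns: stems whose second-to-last letter is 'r' insert -ak- after the first vowel; stems whose second-to-last letter is 'g' delete the last vowel and add -ul.
So dibfetb → pidibfetbuv.

pidibfetbuv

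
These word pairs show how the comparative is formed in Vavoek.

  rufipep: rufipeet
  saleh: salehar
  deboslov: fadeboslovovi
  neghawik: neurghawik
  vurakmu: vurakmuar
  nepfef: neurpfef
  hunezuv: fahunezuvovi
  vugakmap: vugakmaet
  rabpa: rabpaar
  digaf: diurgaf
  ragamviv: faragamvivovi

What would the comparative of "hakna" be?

haknaar

nepfef and rufipep both have last vowel 'e' yet inflect differently (neurpfef, rufipeet), so the last vowel is not what conditions the rule; the final letter is.
"hakna" ends in -a. The one such stem in the data (rabpa → rabpaar) adds -ar, so the same rule applies.
So hakna → haknaar.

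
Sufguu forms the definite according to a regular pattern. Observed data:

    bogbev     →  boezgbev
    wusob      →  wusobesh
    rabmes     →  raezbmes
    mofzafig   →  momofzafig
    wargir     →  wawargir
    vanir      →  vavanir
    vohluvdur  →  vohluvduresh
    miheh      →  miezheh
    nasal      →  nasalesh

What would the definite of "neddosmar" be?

"neddosmar" has last vowel 'a'. The one such stem in the data (nasal → nasalesh) adds -esh, so the same rule applies.
The other patterns: stems whose last vowel is 'e' insert -ez- after the first vowel; stems whose last vowel is 'i' repeat the first consonant+vowel as a prefix.
So neddosmar → neddosmaresh.

neddosmaresh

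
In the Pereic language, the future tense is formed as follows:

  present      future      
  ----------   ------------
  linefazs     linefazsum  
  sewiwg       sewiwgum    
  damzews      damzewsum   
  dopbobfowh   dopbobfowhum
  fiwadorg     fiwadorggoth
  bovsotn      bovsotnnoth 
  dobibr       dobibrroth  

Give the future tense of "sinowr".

sewiwg and fiwadorg both end in -g yet inflect differently (sewiwgum, fiwadorggoth), so the final letter is not what conditions the rule; the second-to-last letter is.
"sinowr" has second-to-last letter 'w'. The stems whose second-to-last letter is 'w' (sewiwg → sewiwgum, damzews → damzewsum, dopbobfowh → dopbobfowhum) add -um.
So sinowr → sinowrum.

sinowrum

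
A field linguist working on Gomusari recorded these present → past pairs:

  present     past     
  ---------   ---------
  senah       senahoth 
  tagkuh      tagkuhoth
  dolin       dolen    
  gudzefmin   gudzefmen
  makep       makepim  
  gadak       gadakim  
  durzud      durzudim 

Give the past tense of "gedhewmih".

gedhewmihoth

senah and gadak both have last vowel 'a' yet inflect differently (senahoth, gadakim), so the last vowel is not what conditions the rule; the final letter is.
"gedhewmih" ends in -h. The stems ending in -h (senah → senahoth, tagkuh → tagkuhoth) add -oth.
The other patterns: stems ending in -n change the last vowel to 'e'; stems ending in -d, -k or -p add -im.
So gedhewmih → gedhewmihoth.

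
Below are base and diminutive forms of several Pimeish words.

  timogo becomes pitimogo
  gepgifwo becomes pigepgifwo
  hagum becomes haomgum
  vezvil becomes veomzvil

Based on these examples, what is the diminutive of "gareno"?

"gareno" ends in -o. The stems ending in -o (gepgifwo → pigepgifwo, timogo → pitimogo) add the prefix pi-.
So gareno → pigareno.

pigareno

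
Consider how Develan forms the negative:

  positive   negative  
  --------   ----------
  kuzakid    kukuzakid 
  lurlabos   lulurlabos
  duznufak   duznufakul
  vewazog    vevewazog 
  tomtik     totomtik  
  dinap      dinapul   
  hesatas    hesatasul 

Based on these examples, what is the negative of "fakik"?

fafakik

"fakik" has last vowel 'i'. The stems whose last vowel is 'i' (kuzakid → kukuzakid, tomtik → totomtik) repeat the first consonant+vowel as a prefix.
The other pattern: stems whose last vowel is 'a' add -ul.
So fakik → fafakik.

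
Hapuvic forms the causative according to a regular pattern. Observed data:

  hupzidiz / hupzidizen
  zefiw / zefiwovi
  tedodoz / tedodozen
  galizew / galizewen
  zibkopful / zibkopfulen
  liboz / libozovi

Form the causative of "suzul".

"suzul" has 2 vowels. The stems with 2 vowels (zefiw → zefiwovi, liboz → libozovi) add -ovi.
The other pattern: stems with 3 vowels add -en.
So suzul → suzulovi.

suzulovi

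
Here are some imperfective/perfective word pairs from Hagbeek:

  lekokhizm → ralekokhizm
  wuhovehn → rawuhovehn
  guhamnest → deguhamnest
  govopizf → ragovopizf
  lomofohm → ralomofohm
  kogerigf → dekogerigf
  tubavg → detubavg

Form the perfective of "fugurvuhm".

govopizf and kogerigf both end in -f yet inflect differently (ragovopizf, dekogerigf), so the final letter is not what conditions the rule; the second-to-last letter is.
"fugurvuhm" has second-to-last letter 'h'. The stems whose second-to-last letter is 'h' (wuhovehn → rawuhovehn, lomofohm → ralomofohm) add the prefix ra-.
The other pattern: stems whose second-to-last letter is 'g', 's' or 'v' add the prefix de-.
So fugurvuhm → rafugurvuhm.

rafugurvuhm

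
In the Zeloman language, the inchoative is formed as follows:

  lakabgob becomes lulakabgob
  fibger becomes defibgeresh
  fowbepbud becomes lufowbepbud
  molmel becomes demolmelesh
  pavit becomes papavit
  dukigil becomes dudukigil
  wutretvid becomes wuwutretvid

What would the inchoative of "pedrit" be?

pepedrit

fowbepbud and wutretvid both end in -d yet inflect differently (lufowbepbud, wuwutretvid), so the final letter is not what conditions the rule; the last vowel is.
"pedrit" has last vowel 'i'. The stems whose last vowel is 'i' (wutretvid → wuwutretvid, pavit → papavit, dukigil → dudukigil) repeat the first consonant+vowel as a prefix.
So pedrit → pepedrit.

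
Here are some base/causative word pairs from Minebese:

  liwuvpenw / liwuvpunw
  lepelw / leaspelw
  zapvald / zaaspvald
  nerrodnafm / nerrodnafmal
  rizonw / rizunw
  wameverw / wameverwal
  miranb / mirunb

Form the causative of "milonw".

milunw

lepelw and rizonw both end in -w yet inflect differently (leaspelw, rizunw), so the final letter is not what conditions the rule; the second-to-last letter is.
"milonw" has second-to-last letter 'n'. The stems whose second-to-last letter is 'n' (miranb → mirunb, rizonw → rizunw, liwuvpenw → liwuvpunw) change the last vowel to 'u'.
The other patterns: stems whose second-to-last letter is 'l' insert -as- after the first vowel; stems whose second-to-last letter is 'f' or 'r' add -al.
So milonw → milunw.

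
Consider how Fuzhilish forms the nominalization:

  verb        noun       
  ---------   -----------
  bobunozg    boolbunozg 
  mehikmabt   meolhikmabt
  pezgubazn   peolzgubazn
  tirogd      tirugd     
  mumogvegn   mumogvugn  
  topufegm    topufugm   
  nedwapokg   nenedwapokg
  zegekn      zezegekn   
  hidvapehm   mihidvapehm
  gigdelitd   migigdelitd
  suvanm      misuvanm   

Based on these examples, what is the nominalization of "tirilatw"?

pezgubazn and mumogvegn both end in -n yet inflect differently (peolzgubazn, mumogvugn), so the final letter is not what conditions the rule; the second-to-last letter is.
"tirilatw" has second-to-last letter 't'. The one such stem in the data (gigdelitd → migigdelitd) adds the prefix mi-, so the same rule applies.
The other patterns: stems whose second-to-last letter is 'b' or 'z' insert -ol- after the first vowel; stems whose second-to-last letter is 'g' change the last vowel to 'u'; stems whose second-to-last letter is 'k' repeat the first consonant+vowel as a prefix.
So tirilatw → mitirilatw.

mitirilatw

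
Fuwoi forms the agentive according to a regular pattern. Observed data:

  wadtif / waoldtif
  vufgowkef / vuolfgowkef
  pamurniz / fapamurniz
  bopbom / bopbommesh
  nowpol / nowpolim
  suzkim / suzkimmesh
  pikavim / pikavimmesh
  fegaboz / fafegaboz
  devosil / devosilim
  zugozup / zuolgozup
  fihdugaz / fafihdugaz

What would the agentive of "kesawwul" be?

kesawwulim

"kesawwul" ends in -l. The stems ending in -l (nowpol → nowpolim, devosil → devosilim) add -im.
The other patterns: stems ending in -z add the prefix fa-; stems ending in -m double the final consonant and add -esh; stems ending in -f or -p insert -ol- after the first vowel.
So kesawwul → kesawwulim.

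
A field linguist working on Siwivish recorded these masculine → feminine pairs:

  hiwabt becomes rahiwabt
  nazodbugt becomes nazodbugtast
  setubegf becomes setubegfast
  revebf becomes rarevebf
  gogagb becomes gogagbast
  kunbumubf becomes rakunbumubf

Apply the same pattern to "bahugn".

"bahugn" has second-to-last letter 'g'. The stems whose second-to-last letter is 'g' (nazodbugt → nazodbugtast, setubegf → setubegfast, gogagb → gogagbast) add -ast.
So bahugn → bahugnast.

bahugnast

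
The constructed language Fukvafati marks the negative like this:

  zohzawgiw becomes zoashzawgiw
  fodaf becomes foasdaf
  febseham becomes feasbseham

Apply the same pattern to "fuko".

Every pair shown (zohzawgiw → zoashzawgiw, fodaf → foasdaf, febseham → feasbseham) follows the same rule: insert -as- after the first vowel.
So fuko → fuasko.

fuasko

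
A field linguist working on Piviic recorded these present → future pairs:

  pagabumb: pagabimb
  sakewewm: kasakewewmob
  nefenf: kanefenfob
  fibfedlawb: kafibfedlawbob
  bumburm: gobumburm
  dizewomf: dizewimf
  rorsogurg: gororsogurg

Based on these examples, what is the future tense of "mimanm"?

kamimanmob

sakewewm and bumburm both end in -m yet inflect differently (kasakewewmob, gobumburm), so the final letter is not what conditions the rule; the second-to-last letter is.
"mimanm" has second-to-last letter 'n'. The one such stem in the data (nefenf → kanefenfob) adds ka- … -ob around the stem, so the same rule applies.
So mimanm → kamimanmob.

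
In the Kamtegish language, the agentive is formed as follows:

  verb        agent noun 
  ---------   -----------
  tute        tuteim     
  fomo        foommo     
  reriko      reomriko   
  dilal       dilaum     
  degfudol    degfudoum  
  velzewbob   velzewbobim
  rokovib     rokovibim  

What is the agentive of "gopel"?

gopeum

degfudol and reriko both have last vowel 'o' yet inflect differently (degfudoum, reomriko), so the last vowel is not what conditions the rule; the final letter is.
"gopel" ends in -l. The stems ending in -l (degfudol → degfudoum, dilal → dilaum) drop the final letter and add -um.
So gopel → gopeum.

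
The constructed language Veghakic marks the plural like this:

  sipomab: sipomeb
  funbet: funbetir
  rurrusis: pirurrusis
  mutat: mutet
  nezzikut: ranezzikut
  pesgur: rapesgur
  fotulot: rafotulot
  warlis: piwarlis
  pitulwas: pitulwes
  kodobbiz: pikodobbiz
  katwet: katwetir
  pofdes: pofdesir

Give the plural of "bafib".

rurrusis and pitulwas both end in -s yet inflect differently (pirurrusis, pitulwes), so the final letter is not what conditions the rule; the last vowel is.
"bafib" has last vowel 'i'. The stems whose last vowel is 'i' (rurrusis → pirurrusis, warlis → piwarlis, kodobbiz → pikodobbiz) add the prefix pi-.
So bafib → pibafib.

pibafib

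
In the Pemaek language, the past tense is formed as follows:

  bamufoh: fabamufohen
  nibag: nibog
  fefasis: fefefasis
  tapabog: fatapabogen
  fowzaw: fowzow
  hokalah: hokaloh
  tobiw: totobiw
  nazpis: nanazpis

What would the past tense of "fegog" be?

fafegogen

"fegog" has last vowel 'o'. The stems whose last vowel is 'o' (bamufoh → fabamufohen, tapabog → fatapabogen) add fa- … -en around the stem.
The other patterns: stems whose last vowel is 'i' repeat the first consonant+vowel as a prefix; stems whose last vowel is 'a' change the last vowel to 'o'.
So fegog → fafegogen.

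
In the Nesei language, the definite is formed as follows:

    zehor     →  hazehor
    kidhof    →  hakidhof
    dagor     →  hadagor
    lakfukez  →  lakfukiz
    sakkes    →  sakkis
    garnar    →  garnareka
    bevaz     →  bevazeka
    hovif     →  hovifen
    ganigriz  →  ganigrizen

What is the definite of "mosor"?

hamosor

zehor and garnar both end in -r yet inflect differently (hazehor, garnareka), so the final letter is not what conditions the rule; the last vowel is.
"mosor" has last vowel 'o'. The stems whose last vowel is 'o' (zehor → hazehor, kidhof → hakidhof, dagor → hadagor) add the prefix ha-.
The other patterns: stems whose last vowel is 'e' change the last vowel to 'i'; stems whose last vowel is 'a' add -eka; stems whose last vowel is 'i' add -en.
So mosor → hamosor.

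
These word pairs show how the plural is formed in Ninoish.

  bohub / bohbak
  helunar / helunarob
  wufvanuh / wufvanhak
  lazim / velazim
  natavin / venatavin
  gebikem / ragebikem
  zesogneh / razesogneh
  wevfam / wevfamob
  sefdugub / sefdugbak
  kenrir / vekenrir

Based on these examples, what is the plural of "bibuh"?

bibhak

lazim and gebikem both end in -m yet inflect differently (velazim, ragebikem), so the final letter is not what conditions the rule; the last vowel is.
"bibuh" has last vowel 'u'. The stems whose last vowel is 'u' (sefdugub → sefdugbak, bohub → bohbak, wufvanuh → wufvanhak) delete the last vowel and add -ak.
So bibuh → bibhak.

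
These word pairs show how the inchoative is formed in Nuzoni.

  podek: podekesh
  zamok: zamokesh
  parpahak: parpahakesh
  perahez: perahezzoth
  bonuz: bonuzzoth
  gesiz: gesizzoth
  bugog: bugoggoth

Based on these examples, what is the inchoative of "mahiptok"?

podek and perahez both have last vowel 'e' yet inflect differently (podekesh, perahezzoth), so the last vowel is not what conditions the rule; the final letter is.
"mahiptok" ends in -k. The stems ending in -k (podek → podekesh, zamok → zamokesh, parpahak → parpahakesh) add -esh.
The other pattern: stems ending in -g or -z double the final consonant and add -oth.
So mahiptok → mahiptokesh.

mahiptokesh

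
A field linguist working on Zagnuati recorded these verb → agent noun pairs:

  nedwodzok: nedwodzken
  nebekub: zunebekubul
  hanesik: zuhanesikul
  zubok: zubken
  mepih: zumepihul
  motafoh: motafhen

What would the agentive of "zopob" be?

nedwodzok and hanesik both end in -k yet inflect differently (nedwodzken, zuhanesikul), so the final letter is not what conditions the rule; the last vowel is.
"zopob" has last vowel 'o'. The stems whose last vowel is 'o' (motafoh → motafhen, nedwodzok → nedwodzken, zubok → zubken) delete the last vowel and add -en.
So zopob → zopben.

zopben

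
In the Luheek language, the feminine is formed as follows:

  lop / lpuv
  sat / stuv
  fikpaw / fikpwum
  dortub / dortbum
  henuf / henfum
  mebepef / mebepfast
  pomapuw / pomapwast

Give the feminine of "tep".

"tep" has 1 vowel. The stems with 1 vowel (lop → lpuv, sat → stuv) delete the last vowel and add -uv.
The other patterns: stems with 2 vowels delete the last vowel and add -um; stems with 3 vowels delete the last vowel and add -ast.
So tep → tpuv.

tpuv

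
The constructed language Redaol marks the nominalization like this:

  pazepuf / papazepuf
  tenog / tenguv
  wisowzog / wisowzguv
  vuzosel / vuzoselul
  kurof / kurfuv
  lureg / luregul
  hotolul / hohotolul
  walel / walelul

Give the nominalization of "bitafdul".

bibitafdul

"bitafdul" has last vowel 'u'. The stems whose last vowel is 'u' (pazepuf → papazepuf, hotolul → hohotolul) repeat the first consonant+vowel as a prefix.
So bitafdul → bibitafdul.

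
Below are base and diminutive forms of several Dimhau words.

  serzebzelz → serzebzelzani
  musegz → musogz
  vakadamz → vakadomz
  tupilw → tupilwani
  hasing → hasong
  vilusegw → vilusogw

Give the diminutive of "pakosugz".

pakosogz

"pakosugz" has second-to-last letter 'g'. The stems whose second-to-last letter is 'g' (vilusegw → vilusogw, musegz → musogz) change the last vowel to 'o'.
The other pattern: stems whose second-to-last letter is 'l' add -ani.
So pakosugz → pakosogz.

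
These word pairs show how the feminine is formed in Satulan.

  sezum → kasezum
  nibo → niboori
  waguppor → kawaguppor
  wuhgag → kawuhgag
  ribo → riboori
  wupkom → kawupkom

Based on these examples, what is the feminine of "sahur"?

nibo and wupkom both have last vowel 'o' yet inflect differently (niboori, kawupkom), so the last vowel is not what conditions the rule; whether the stem ends in a vowel or a consonant is.
"sahur" ends in a consonant. The stems ending in a consonant (wupkom → kawupkom, waguppor → kawaguppor, wuhgag → kawuhgag) add the prefix ka-.
The other pattern: stems ending in a vowel add -ori.
So sahur → kasahur.

kasahur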